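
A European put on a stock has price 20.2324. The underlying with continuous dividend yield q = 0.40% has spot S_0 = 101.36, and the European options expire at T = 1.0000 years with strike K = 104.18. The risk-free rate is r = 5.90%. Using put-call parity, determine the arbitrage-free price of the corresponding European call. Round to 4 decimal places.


Put-call parity: C - P = S_0 * exp(-qT) - K * exp(-rT).
S_0 * exp(-qT) = 101.3600 * 0.99600799 = 100.95536980
K * exp(-rT) = 104.1800 * 0.94270677 = 98.21119121
C = P + S*exp(-qT) - K*exp(-rT)
C = 20.2324 + 100.95536980 - 98.21119121 = 22.9766

Answer: Call price = 22.9766


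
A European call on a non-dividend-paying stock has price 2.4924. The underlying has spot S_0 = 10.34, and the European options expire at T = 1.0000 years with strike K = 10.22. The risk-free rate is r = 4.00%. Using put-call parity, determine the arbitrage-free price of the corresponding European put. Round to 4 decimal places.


Put-call parity: C - P = S_0 * exp(-qT) - K * exp(-rT).
S_0 * exp(-qT) = 10.3400 * 1.00000000 = 10.34000000
K * exp(-rT) = 10.2200 * 0.96078944 = 9.81926807
P = C - S*exp(-qT) + K*exp(-rT)
P = 2.4924 - 10.34000000 + 9.81926807 = 1.9717

Answer: Put price = 1.9717


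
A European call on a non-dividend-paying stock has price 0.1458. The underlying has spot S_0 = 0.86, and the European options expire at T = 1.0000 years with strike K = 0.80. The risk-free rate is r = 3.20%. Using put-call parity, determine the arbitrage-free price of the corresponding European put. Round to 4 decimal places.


Put-call parity: C - P = S_0 * exp(-qT) - K * exp(-rT).
S_0 * exp(-qT) = 0.8600 * 1.00000000 = 0.86000000
K * exp(-rT) = 0.8000 * 0.96850658 = 0.77480527
P = C - S*exp(-qT) + K*exp(-rT)
P = 0.1458 - 0.86000000 + 0.77480527 = 0.0606

Answer: Put price = 0.0606


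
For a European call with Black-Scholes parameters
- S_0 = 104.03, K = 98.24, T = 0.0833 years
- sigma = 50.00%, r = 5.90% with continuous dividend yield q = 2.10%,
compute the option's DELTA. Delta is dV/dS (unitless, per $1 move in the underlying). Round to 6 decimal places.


Answer: Delta = 0.687055

Derivation:
d1 = 0.4909181235; d2 = 0.3466094266
phi(d1) = 0.3536530840; exp(-qT) = 0.9982522291; exp(-rT) = 0.9950973574
N(d1) = 0.6882578209
Delta = exp(-qT) * N(d1) = 0.9982522291 * 0.6882578209 = 0.687055


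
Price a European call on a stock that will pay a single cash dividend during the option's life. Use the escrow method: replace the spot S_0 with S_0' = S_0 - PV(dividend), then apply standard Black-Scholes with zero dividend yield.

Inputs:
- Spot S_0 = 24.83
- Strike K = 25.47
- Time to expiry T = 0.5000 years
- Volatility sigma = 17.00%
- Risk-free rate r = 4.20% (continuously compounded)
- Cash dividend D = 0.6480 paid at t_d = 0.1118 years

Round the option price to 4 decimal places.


PV(D) = D * exp(-r * t_d) = 0.6480 * 0.99531541 = 0.64496438
S_0' = S_0 - PV(D) = 24.8300 - 0.64496438 = 24.18503562
d1 = (ln(S_0'/K) + (r + sigma^2/2)*T) / (sigma*sqrt(T)) = -0.19584537
d2 = d1 - sigma*sqrt(T) = -0.31605352
exp(-rT) = 0.97921896
N(d1) = 0.42236560; N(d2) = 0.37598094
C = S_0' * N(d1) - K * exp(-rT) * N(d2) = 24.18503562 * 0.42236560 - 25.4700 * 0.97921896 * 0.37598094 = 0.8377

Answer: Price = 0.8377


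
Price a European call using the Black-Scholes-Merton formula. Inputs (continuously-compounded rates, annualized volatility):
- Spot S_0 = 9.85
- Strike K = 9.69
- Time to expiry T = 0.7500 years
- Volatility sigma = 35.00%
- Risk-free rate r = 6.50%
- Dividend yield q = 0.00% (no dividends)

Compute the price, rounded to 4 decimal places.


Answer: Price = 1.4859

Derivation:
d1 = (ln(S/K) + (r - q + 0.5*sigma^2) * T) / (sigma * sqrt(T)) = 0.36641792
d2 = d1 - sigma * sqrt(T) = 0.06330903
exp(-rT) = 0.95241920; exp(-qT) = 1.00000000
C = S_0 * exp(-qT) * N(d1) - K * exp(-rT) * N(d2)
N(d1) = 0.64297337; N(d2) = 0.52523979
C = 9.8500 * 1.00000000 * 0.64297337 - 9.6900 * 0.95241920 * 0.52523979 = 1.4859


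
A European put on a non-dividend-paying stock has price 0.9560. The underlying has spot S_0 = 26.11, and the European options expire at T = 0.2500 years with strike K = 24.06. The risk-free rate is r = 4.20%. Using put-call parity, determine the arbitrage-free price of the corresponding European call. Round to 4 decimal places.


Put-call parity: C - P = S_0 * exp(-qT) - K * exp(-rT).
S_0 * exp(-qT) = 26.1100 * 1.00000000 = 26.11000000
K * exp(-rT) = 24.0600 * 0.98955493 = 23.80869168
C = P + S*exp(-qT) - K*exp(-rT)
C = 0.9560 + 26.11000000 - 23.80869168 = 3.2573

Answer: Call price = 3.2573


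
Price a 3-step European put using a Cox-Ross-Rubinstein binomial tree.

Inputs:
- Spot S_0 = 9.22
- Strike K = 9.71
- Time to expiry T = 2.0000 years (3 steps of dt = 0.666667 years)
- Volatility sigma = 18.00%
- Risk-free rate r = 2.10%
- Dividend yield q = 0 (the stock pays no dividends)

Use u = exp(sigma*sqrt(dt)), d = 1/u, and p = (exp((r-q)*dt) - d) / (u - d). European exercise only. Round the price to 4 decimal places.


Answer: Price = V(0,0) = 1.0383

Derivation:
dt = T/N = 0.666667
u = exp(sigma*sqrt(dt)) = 1.158319; d = 1/u = 0.863320
p = (exp((r-q)*dt) - d) / (u - d) = 0.511115
Discount per step: exp(-r*dt) = 0.986098
Stock lattice S(k, i) with i counting down-moves:
  k=0: S(0,0) = 9.2200
  k=1: S(1,0) = 10.6797; S(1,1) = 7.9598
  k=2: S(2,0) = 12.3705; S(2,1) = 9.2200; S(2,2) = 6.8719
  k=3: S(3,0) = 14.3290; S(3,1) = 10.6797; S(3,2) = 7.9598; S(3,3) = 5.9326
Terminal payoffs V(N, i) = max(K - S_T, 0):
  V(3,0) = 0.000000; V(3,1) = 0.000000; V(3,2) = 1.750186; V(3,3) = 3.777374
Backward induction: V(k, i) = exp(-r*dt) * [p * V(k+1, i) + (1-p) * V(k+1, i+1)].
  V(2,0) = exp(-r*dt) * [p*0.000000 + (1-p)*0.000000] = 0.000000
  V(2,1) = exp(-r*dt) * [p*0.000000 + (1-p)*1.750186] = 0.843744
  V(2,2) = exp(-r*dt) * [p*1.750186 + (1-p)*3.777374] = 2.703137
  V(1,0) = exp(-r*dt) * [p*0.000000 + (1-p)*0.843744] = 0.406759
  V(1,1) = exp(-r*dt) * [p*0.843744 + (1-p)*2.703137] = 1.728405
  V(0,0) = exp(-r*dt) * [p*0.406759 + (1-p)*1.728405] = 1.038253


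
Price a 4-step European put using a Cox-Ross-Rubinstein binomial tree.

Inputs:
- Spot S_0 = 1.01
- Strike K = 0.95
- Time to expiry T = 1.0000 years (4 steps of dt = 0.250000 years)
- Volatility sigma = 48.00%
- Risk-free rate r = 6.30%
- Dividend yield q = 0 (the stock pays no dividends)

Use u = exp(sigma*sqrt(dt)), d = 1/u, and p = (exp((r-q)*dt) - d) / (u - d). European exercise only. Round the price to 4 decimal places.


dt = T/N = 0.250000
u = exp(sigma*sqrt(dt)) = 1.271249; d = 1/u = 0.786628
p = (exp((r-q)*dt) - d) / (u - d) = 0.473043
Discount per step: exp(-r*dt) = 0.984373
Stock lattice S(k, i) with i counting down-moves:
  k=0: S(0,0) = 1.0100
  k=1: S(1,0) = 1.2840; S(1,1) = 0.7945
  k=2: S(2,0) = 1.6322; S(2,1) = 1.0100; S(2,2) = 0.6250
  k=3: S(3,0) = 2.0750; S(3,1) = 1.2840; S(3,2) = 0.7945; S(3,3) = 0.4916
  k=4: S(4,0) = 2.6378; S(4,1) = 1.6322; S(4,2) = 1.0100; S(4,3) = 0.6250; S(4,4) = 0.3867
Terminal payoffs V(N, i) = max(K - S_T, 0):
  V(4,0) = 0.000000; V(4,1) = 0.000000; V(4,2) = 0.000000; V(4,3) = 0.325029; V(4,4) = 0.563278
Backward induction: V(k, i) = exp(-r*dt) * [p * V(k+1, i) + (1-p) * V(k+1, i+1)].
  V(3,0) = exp(-r*dt) * [p*0.000000 + (1-p)*0.000000] = 0.000000
  V(3,1) = exp(-r*dt) * [p*0.000000 + (1-p)*0.000000] = 0.000000
  V(3,2) = exp(-r*dt) * [p*0.000000 + (1-p)*0.325029] = 0.168600
  V(3,3) = exp(-r*dt) * [p*0.325029 + (1-p)*0.563278] = 0.443535
  V(2,0) = exp(-r*dt) * [p*0.000000 + (1-p)*0.000000] = 0.000000
  V(2,1) = exp(-r*dt) * [p*0.000000 + (1-p)*0.168600] = 0.087456
  V(2,2) = exp(-r*dt) * [p*0.168600 + (1-p)*0.443535] = 0.308580
  V(1,0) = exp(-r*dt) * [p*0.000000 + (1-p)*0.087456] = 0.045366
  V(1,1) = exp(-r*dt) * [p*0.087456 + (1-p)*0.308580] = 0.200791
  V(0,0) = exp(-r*dt) * [p*0.045366 + (1-p)*0.200791] = 0.125280

Answer: Price = V(0,0) = 0.1253


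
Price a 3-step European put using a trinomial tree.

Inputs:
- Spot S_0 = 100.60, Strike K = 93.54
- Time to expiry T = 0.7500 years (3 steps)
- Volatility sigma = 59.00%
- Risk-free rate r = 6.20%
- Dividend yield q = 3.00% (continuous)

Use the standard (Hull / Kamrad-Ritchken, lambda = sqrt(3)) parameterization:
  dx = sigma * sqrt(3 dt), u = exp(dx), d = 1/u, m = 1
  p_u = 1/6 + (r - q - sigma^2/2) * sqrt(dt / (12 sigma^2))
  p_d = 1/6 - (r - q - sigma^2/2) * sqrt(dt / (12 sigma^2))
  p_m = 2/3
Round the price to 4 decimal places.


dt = T/N = 0.250000; dx = sigma*sqrt(3*dt) = 0.510955
u = exp(dx) = 1.666882; d = 1/u = 0.599922
p_u = 0.131916, p_m = 0.666667, p_d = 0.201418
Discount per step: exp(-r*dt) = 0.984620
Stock lattice S(k, j) with j the centered position index:
  k=0: S(0,+0) = 100.6000
  k=1: S(1,-1) = 60.3522; S(1,+0) = 100.6000; S(1,+1) = 167.6884
  k=2: S(2,-2) = 36.2066; S(2,-1) = 60.3522; S(2,+0) = 100.6000; S(2,+1) = 167.6884; S(2,+2) = 279.5168
  k=3: S(3,-3) = 21.7212; S(3,-2) = 36.2066; S(3,-1) = 60.3522; S(3,+0) = 100.6000; S(3,+1) = 167.6884; S(3,+2) = 279.5168; S(3,+3) = 465.9215
Terminal payoffs V(N, j) = max(K - S_T, 0):
  V(3,-3) = 71.818831; V(3,-2) = 57.333369; V(3,-1) = 33.187808; V(3,+0) = 0.000000; V(3,+1) = 0.000000; V(3,+2) = 0.000000; V(3,+3) = 0.000000
Backward induction: V(k, j) = exp(-r*dt) * [p_u * V(k+1, j+1) + p_m * V(k+1, j) + p_d * V(k+1, j-1)]
  V(2,-2) = exp(-r*dt) * [p_u*33.187808 + p_m*57.333369 + p_d*71.818831] = 56.188123
  V(2,-1) = exp(-r*dt) * [p_u*0.000000 + p_m*33.187808 + p_d*57.333369] = 33.155255
  V(2,+0) = exp(-r*dt) * [p_u*0.000000 + p_m*0.000000 + p_d*33.187808] = 6.581802
  V(2,+1) = exp(-r*dt) * [p_u*0.000000 + p_m*0.000000 + p_d*0.000000] = 0.000000
  V(2,+2) = exp(-r*dt) * [p_u*0.000000 + p_m*0.000000 + p_d*0.000000] = 0.000000
  V(1,-1) = exp(-r*dt) * [p_u*6.581802 + p_m*33.155255 + p_d*56.188123] = 33.761649
  V(1,+0) = exp(-r*dt) * [p_u*0.000000 + p_m*6.581802 + p_d*33.155255] = 10.895726
  V(1,+1) = exp(-r*dt) * [p_u*0.000000 + p_m*0.000000 + p_d*6.581802] = 1.305302
  V(0,+0) = exp(-r*dt) * [p_u*1.305302 + p_m*10.895726 + p_d*33.761649] = 14.017243

Answer: Price = V(0,0) = 14.0172


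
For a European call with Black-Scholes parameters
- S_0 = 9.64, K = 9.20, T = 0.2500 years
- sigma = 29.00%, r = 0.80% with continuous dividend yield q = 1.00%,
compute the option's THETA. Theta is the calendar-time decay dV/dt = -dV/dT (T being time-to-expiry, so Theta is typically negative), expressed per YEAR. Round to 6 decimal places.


Answer: Theta = -1.011685

Derivation:
d1 = 0.3912422384; d2 = 0.2462422384
phi(d1) = 0.3695483193; exp(-qT) = 0.9975031224; exp(-rT) = 0.9980019987
Theta = -S*exp(-qT)*phi(d1)*sigma/(2*sqrt(T)) - r*K*exp(-rT)*N(d2) + q*S*exp(-qT)*N(d1)
N(d1) = 0.6521909051; N(d2) = 0.5972526398; sqrt(T) = 0.5000000000
Term 1 = -9.6400 * 0.9975031224 * 0.3695483193 * 0.2900 / (2 * 0.5000000000) = -1.0305297340
Term 2 = -0.0080 * 9.2000 * 0.9980019987 * 0.5972526398 = -0.0438699666
Term 3 = 0.0100 * 9.6400 * 0.9975031224 * 0.6521909051 = 0.0627142216
Theta = -1.0305297340 + (-0.0438699666) + (0.0627142216) = -1.011685


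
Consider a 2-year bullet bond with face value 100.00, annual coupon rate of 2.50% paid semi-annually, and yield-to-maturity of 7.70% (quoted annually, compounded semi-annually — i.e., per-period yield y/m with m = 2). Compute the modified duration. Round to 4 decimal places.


Answer: Modified duration = 1.8884

Derivation:
Coupon per period c = face * coupon_rate / m = 1.250000
Periods per year m = 2; per-period yield y/m = 0.038500
Number of cashflows N = 4
Cashflows (t years, CF_t, discount factor 1/(1+y/m)^(m*t), PV):
  t = 0.5000: CF_t = 1.250000, DF = 0.962927, PV = 1.203659
  t = 1.0000: CF_t = 1.250000, DF = 0.927229, PV = 1.159036
  t = 1.5000: CF_t = 1.250000, DF = 0.892854, PV = 1.116068
  t = 2.0000: CF_t = 101.250000, DF = 0.859754, PV = 87.050051
Price P = sum_t PV_t = 90.528814
First compute Macaulay numerator sum_t t * PV_t:
  t * PV_t at t = 0.5000: 0.601830
  t * PV_t at t = 1.0000: 1.159036
  t * PV_t at t = 1.5000: 1.674101
  t * PV_t at t = 2.0000: 174.100101
Macaulay duration D = 177.535069 / 90.528814 = 1.961089
Modified duration = D / (1 + y/m) = 1.961089 / (1 + 0.038500) = 1.888386


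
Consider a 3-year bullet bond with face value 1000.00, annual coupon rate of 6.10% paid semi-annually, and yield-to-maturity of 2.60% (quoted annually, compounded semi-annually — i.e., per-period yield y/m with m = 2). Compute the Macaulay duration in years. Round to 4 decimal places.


Answer: Macaulay duration = 2.7983 years

Derivation:
Coupon per period c = face * coupon_rate / m = 30.500000
Periods per year m = 2; per-period yield y/m = 0.013000
Number of cashflows N = 6
Cashflows (t years, CF_t, discount factor 1/(1+y/m)^(m*t), PV):
  t = 0.5000: CF_t = 30.500000, DF = 0.987167, PV = 30.108588
  t = 1.0000: CF_t = 30.500000, DF = 0.974498, PV = 29.722200
  t = 1.5000: CF_t = 30.500000, DF = 0.961992, PV = 29.340770
  t = 2.0000: CF_t = 30.500000, DF = 0.949647, PV = 28.964235
  t = 2.5000: CF_t = 30.500000, DF = 0.937460, PV = 28.592532
  t = 3.0000: CF_t = 1030.500000, DF = 0.925429, PV = 953.655074
Price P = sum_t PV_t = 1100.383399
Macaulay numerator sum_t t * PV_t:
  t * PV_t at t = 0.5000: 15.054294
  t * PV_t at t = 1.0000: 29.722200
  t * PV_t at t = 1.5000: 44.011155
  t * PV_t at t = 2.0000: 57.928469
  t * PV_t at t = 2.5000: 71.481329
  t * PV_t at t = 3.0000: 2860.965223
Macaulay duration D = (sum_t t * PV_t) / P = 3079.162670 / 1100.383399 = 2.798263


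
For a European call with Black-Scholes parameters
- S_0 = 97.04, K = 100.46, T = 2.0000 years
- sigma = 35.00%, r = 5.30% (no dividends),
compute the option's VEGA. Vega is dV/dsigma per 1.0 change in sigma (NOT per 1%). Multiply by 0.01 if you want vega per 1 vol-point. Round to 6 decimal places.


d1 = 0.3916636708; d2 = -0.1033110760
phi(d1) = 0.3694873596; exp(-qT) = 1.0000000000; exp(-rT) = 0.8994246481
Vega = S * exp(-qT) * phi(d1) * sqrt(T) = 97.0400 * 1.0000000000 * 0.3694873596 * 1.4142135624 = 50.706703

Answer: Vega = 50.706703


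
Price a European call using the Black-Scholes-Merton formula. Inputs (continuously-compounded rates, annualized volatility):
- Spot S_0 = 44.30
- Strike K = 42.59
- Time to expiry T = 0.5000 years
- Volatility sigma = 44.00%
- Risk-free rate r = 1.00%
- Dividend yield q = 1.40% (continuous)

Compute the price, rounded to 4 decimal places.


d1 = (ln(S/K) + (r - q + 0.5*sigma^2) * T) / (sigma * sqrt(T)) = 0.27565977
d2 = d1 - sigma * sqrt(T) = -0.03546721
exp(-rT) = 0.99501248; exp(-qT) = 0.99302444
C = S_0 * exp(-qT) * N(d1) - K * exp(-rT) * N(d2)
N(d1) = 0.60859530; N(d2) = 0.48585360
C = 44.3000 * 0.99302444 * 0.60859530 - 42.5900 * 0.99501248 * 0.48585360 = 6.1834

Answer: Price = 6.1834


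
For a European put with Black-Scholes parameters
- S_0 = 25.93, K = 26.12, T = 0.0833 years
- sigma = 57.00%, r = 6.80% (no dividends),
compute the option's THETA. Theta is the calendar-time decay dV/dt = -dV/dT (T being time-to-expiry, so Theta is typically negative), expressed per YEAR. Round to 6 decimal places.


Answer: Theta = -9.240313

Derivation:
d1 = 0.0723095356; d2 = -0.0922023788
phi(d1) = 0.3979006740; exp(-qT) = 1.0000000000; exp(-rT) = 0.9943516125
Theta = -S*exp(-qT)*phi(d1)*sigma/(2*sqrt(T)) + r*K*exp(-rT)*N(-d2) - q*S*exp(-qT)*N(-d1)
N(-d1) = 0.4711777881; N(-d2) = 0.5367313760; sqrt(T) = 0.2886173938
Term 1 = -25.9300 * 1.0000000000 * 0.3979006740 * 0.5700 / (2 * 0.2886173938) = -10.1882490074
Term 2 = 0.0680 * 26.1200 * 0.9943516125 * 0.5367313760 = 0.9479360755
Term 3 = 0 (no dividend yield, q = 0)
Theta = -10.1882490074 + (0.9479360755) + (0.0000000000) = -9.240313


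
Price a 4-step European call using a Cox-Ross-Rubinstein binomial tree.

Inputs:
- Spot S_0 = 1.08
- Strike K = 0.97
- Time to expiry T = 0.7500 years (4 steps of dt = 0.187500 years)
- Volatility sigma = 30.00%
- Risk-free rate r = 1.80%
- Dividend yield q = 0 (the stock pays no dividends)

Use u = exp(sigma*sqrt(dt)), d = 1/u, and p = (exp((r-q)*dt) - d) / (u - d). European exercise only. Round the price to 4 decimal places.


dt = T/N = 0.187500
u = exp(sigma*sqrt(dt)) = 1.138719; d = 1/u = 0.878180
p = (exp((r-q)*dt) - d) / (u - d) = 0.480545
Discount per step: exp(-r*dt) = 0.996631
Stock lattice S(k, i) with i counting down-moves:
  k=0: S(0,0) = 1.0800
  k=1: S(1,0) = 1.2298; S(1,1) = 0.9484
  k=2: S(2,0) = 1.4004; S(2,1) = 1.0800; S(2,2) = 0.8329
  k=3: S(3,0) = 1.5947; S(3,1) = 1.2298; S(3,2) = 0.9484; S(3,3) = 0.7314
  k=4: S(4,0) = 1.8159; S(4,1) = 1.4004; S(4,2) = 1.0800; S(4,3) = 0.8329; S(4,4) = 0.6423
Terminal payoffs V(N, i) = max(S_T - K, 0):
  V(4,0) = 0.845891; V(4,1) = 0.430415; V(4,2) = 0.110000; V(4,3) = 0.000000; V(4,4) = 0.000000
Backward induction: V(k, i) = exp(-r*dt) * [p * V(k+1, i) + (1-p) * V(k+1, i+1)].
  V(3,0) = exp(-r*dt) * [p*0.845891 + (1-p)*0.430415] = 0.627947
  V(3,1) = exp(-r*dt) * [p*0.430415 + (1-p)*0.110000] = 0.263085
  V(3,2) = exp(-r*dt) * [p*0.110000 + (1-p)*0.000000] = 0.052682
  V(3,3) = exp(-r*dt) * [p*0.000000 + (1-p)*0.000000] = 0.000000
  V(2,0) = exp(-r*dt) * [p*0.627947 + (1-p)*0.263085] = 0.436941
  V(2,1) = exp(-r*dt) * [p*0.263085 + (1-p)*0.052682] = 0.153272
  V(2,2) = exp(-r*dt) * [p*0.052682 + (1-p)*0.000000] = 0.025231
  V(1,0) = exp(-r*dt) * [p*0.436941 + (1-p)*0.153272] = 0.288612
  V(1,1) = exp(-r*dt) * [p*0.153272 + (1-p)*0.025231] = 0.086468
  V(0,0) = exp(-r*dt) * [p*0.288612 + (1-p)*0.086468] = 0.182989

Answer: Price = V(0,0) = 0.1830


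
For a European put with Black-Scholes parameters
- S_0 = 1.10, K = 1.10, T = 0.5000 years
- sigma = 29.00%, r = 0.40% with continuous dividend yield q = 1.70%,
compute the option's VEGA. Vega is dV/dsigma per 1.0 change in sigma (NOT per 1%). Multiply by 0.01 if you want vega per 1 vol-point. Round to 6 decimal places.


Answer: Vega = 0.306907

Derivation:
d1 = 0.0708325931; d2 = -0.1342283735
phi(d1) = 0.3979427368; exp(-qT) = 0.9915360229; exp(-rT) = 0.9980019987
Vega = S * exp(-qT) * phi(d1) * sqrt(T) = 1.1000 * 0.9915360229 * 0.3979427368 * 0.7071067812 = 0.306907


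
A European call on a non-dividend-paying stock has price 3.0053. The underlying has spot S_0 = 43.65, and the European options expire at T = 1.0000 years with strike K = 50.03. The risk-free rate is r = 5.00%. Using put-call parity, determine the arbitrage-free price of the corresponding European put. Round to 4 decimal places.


Answer: Put price = 6.9453

Derivation:
Put-call parity: C - P = S_0 * exp(-qT) - K * exp(-rT).
S_0 * exp(-qT) = 43.6500 * 1.00000000 = 43.65000000
K * exp(-rT) = 50.0300 * 0.95122942 = 47.59000811
P = C - S*exp(-qT) + K*exp(-rT)
P = 3.0053 - 43.65000000 + 47.59000811 = 6.9453


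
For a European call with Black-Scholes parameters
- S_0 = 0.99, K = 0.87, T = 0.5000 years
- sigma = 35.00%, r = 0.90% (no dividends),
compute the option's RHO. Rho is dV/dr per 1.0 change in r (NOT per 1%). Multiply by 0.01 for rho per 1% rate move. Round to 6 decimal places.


Answer: Rho = 0.286456

Derivation:
d1 = 0.6640206699; d2 = 0.4165332965
phi(d1) = 0.3200108882; exp(-qT) = 1.0000000000; exp(-rT) = 0.9955101098
N(d2) = 0.6614900960
Rho = K*T*exp(-rT)*N(d2) = 0.8700 * 0.5000 * 0.9955101098 * 0.6614900960 = 0.286456


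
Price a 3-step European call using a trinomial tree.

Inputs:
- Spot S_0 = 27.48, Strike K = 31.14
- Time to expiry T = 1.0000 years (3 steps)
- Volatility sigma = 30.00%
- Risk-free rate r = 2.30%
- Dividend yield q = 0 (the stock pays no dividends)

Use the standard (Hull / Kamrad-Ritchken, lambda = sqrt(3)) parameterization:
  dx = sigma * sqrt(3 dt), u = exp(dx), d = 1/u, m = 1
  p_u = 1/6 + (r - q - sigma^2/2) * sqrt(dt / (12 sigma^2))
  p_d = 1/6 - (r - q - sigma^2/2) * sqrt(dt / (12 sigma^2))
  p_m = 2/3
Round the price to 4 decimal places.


Answer: Price = V(0,0) = 2.2866

Derivation:
dt = T/N = 0.333333; dx = sigma*sqrt(3*dt) = 0.300000
u = exp(dx) = 1.349859; d = 1/u = 0.740818
p_u = 0.154444, p_m = 0.666667, p_d = 0.178889
Discount per step: exp(-r*dt) = 0.992363
Stock lattice S(k, j) with j the centered position index:
  k=0: S(0,+0) = 27.4800
  k=1: S(1,-1) = 20.3577; S(1,+0) = 27.4800; S(1,+1) = 37.0941
  k=2: S(2,-2) = 15.0813; S(2,-1) = 20.3577; S(2,+0) = 27.4800; S(2,+1) = 37.0941; S(2,+2) = 50.0718
  k=3: S(3,-3) = 11.1725; S(3,-2) = 15.0813; S(3,-1) = 20.3577; S(3,+0) = 27.4800; S(3,+1) = 37.0941; S(3,+2) = 50.0718; S(3,+3) = 67.5899
Terminal payoffs V(N, j) = max(S_T - K, 0):
  V(3,-3) = 0.000000; V(3,-2) = 0.000000; V(3,-1) = 0.000000; V(3,+0) = 0.000000; V(3,+1) = 5.954120; V(3,+2) = 18.931825; V(3,+3) = 36.449893
Backward induction: V(k, j) = exp(-r*dt) * [p_u * V(k+1, j+1) + p_m * V(k+1, j) + p_d * V(k+1, j-1)]
  V(2,-2) = exp(-r*dt) * [p_u*0.000000 + p_m*0.000000 + p_d*0.000000] = 0.000000
  V(2,-1) = exp(-r*dt) * [p_u*0.000000 + p_m*0.000000 + p_d*0.000000] = 0.000000
  V(2,+0) = exp(-r*dt) * [p_u*5.954120 + p_m*0.000000 + p_d*0.000000] = 0.912558
  V(2,+1) = exp(-r*dt) * [p_u*18.931825 + p_m*5.954120 + p_d*0.000000] = 6.840682
  V(2,+2) = exp(-r*dt) * [p_u*36.449893 + p_m*18.931825 + p_d*5.954120] = 19.168304
  V(1,-1) = exp(-r*dt) * [p_u*0.912558 + p_m*0.000000 + p_d*0.000000] = 0.139863
  V(1,+0) = exp(-r*dt) * [p_u*6.840682 + p_m*0.912558 + p_d*0.000000] = 1.652162
  V(1,+1) = exp(-r*dt) * [p_u*19.168304 + p_m*6.840682 + p_d*0.912558] = 7.625452
  V(0,+0) = exp(-r*dt) * [p_u*7.625452 + p_m*1.652162 + p_d*0.139863] = 2.286572


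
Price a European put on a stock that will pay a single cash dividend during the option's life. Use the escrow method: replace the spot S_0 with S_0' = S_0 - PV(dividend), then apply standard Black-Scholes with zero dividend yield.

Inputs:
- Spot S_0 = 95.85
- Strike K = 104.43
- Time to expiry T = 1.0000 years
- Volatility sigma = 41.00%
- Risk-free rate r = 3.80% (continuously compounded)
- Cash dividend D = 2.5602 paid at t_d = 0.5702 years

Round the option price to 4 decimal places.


PV(D) = D * exp(-r * t_d) = 2.5602 * 0.97856546 = 2.50532328
S_0' = S_0 - PV(D) = 95.8500 - 2.50532328 = 93.34467672
d1 = (ln(S_0'/K) + (r + sigma^2/2)*T) / (sigma*sqrt(T)) = 0.02398013
d2 = d1 - sigma*sqrt(T) = -0.38601987
exp(-rT) = 0.96271294
N(-d1) = 0.49043423; N(-d2) = 0.65025902
P = K * exp(-rT) * N(-d2) - S_0' * N(-d1) = 104.4300 * 0.96271294 * 0.65025902 - 93.34467672 * 0.49043423 = 19.5951

Answer: Price = 19.5951


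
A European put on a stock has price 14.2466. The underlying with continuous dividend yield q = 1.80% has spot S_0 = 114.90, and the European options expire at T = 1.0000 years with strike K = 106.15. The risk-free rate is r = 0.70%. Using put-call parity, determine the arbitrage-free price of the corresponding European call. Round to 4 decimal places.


Answer: Call price = 21.6874

Derivation:
Put-call parity: C - P = S_0 * exp(-qT) - K * exp(-rT).
S_0 * exp(-qT) = 114.9000 * 0.98216103 = 112.85030262
K * exp(-rT) = 106.1500 * 0.99302444 = 105.40954462
C = P + S*exp(-qT) - K*exp(-rT)
C = 14.2466 + 112.85030262 - 105.40954462 = 21.6874


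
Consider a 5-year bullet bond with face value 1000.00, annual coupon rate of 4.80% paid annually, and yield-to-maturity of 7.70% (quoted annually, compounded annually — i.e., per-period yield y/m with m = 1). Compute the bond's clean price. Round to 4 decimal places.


Coupon per period c = face * coupon_rate / m = 48.000000
Periods per year m = 1; per-period yield y/m = 0.077000
Number of cashflows N = 5
Cashflows (t years, CF_t, discount factor 1/(1+y/m)^(m*t), PV):
  t = 1.0000: CF_t = 48.000000, DF = 0.928505, PV = 44.568245
  t = 2.0000: CF_t = 48.000000, DF = 0.862122, PV = 41.381843
  t = 3.0000: CF_t = 48.000000, DF = 0.800484, PV = 38.423253
  t = 4.0000: CF_t = 48.000000, DF = 0.743254, PV = 35.676186
  t = 5.0000: CF_t = 1048.000000, DF = 0.690115, PV = 723.240547
Price P = sum_t PV_t = 883.290075

Answer: Price = 883.2901


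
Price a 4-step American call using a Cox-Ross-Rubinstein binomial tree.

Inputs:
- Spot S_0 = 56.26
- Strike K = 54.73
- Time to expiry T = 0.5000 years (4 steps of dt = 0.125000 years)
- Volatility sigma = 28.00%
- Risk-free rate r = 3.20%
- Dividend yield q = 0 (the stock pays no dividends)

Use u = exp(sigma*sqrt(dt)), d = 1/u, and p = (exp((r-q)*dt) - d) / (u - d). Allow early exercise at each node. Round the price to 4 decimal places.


dt = T/N = 0.125000
u = exp(sigma*sqrt(dt)) = 1.104061; d = 1/u = 0.905747
p = (exp((r-q)*dt) - d) / (u - d) = 0.495482
Discount per step: exp(-r*dt) = 0.996008
Stock lattice S(k, i) with i counting down-moves:
  k=0: S(0,0) = 56.2600
  k=1: S(1,0) = 62.1145; S(1,1) = 50.9573
  k=2: S(2,0) = 68.5781; S(2,1) = 56.2600; S(2,2) = 46.1545
  k=3: S(3,0) = 75.7144; S(3,1) = 62.1145; S(3,2) = 50.9573; S(3,3) = 41.8043
  k=4: S(4,0) = 83.5933; S(4,1) = 68.5781; S(4,2) = 56.2600; S(4,3) = 46.1545; S(4,4) = 37.8641
Terminal payoffs V(N, i) = max(S_T - K, 0):
  V(4,0) = 28.863319; V(4,1) = 13.848132; V(4,2) = 1.530000; V(4,3) = 0.000000; V(4,4) = 0.000000
Backward induction: V(k, i) = exp(-r*dt) * [p * V(k+1, i) + (1-p) * V(k+1, i+1)]; then take max(V_cont, immediate exercise) for American.
  V(3,0) = exp(-r*dt) * [p*28.863319 + (1-p)*13.848132] = 21.202904; exercise = 20.984422; V(3,0) = max -> 21.202904
  V(3,1) = exp(-r*dt) * [p*13.848132 + (1-p)*1.530000] = 7.602939; exercise = 7.384456; V(3,1) = max -> 7.602939
  V(3,2) = exp(-r*dt) * [p*1.530000 + (1-p)*0.000000] = 0.755061; exercise = 0.000000; V(3,2) = max -> 0.755061
  V(3,3) = exp(-r*dt) * [p*0.000000 + (1-p)*0.000000] = 0.000000; exercise = 0.000000; V(3,3) = max -> 0.000000
  V(2,0) = exp(-r*dt) * [p*21.202904 + (1-p)*7.602939] = 14.284225; exercise = 13.848132; V(2,0) = max -> 14.284225
  V(2,1) = exp(-r*dt) * [p*7.602939 + (1-p)*0.755061] = 4.131502; exercise = 1.530000; V(2,1) = max -> 4.131502
  V(2,2) = exp(-r*dt) * [p*0.755061 + (1-p)*0.000000] = 0.372626; exercise = 0.000000; V(2,2) = max -> 0.372626
  V(1,0) = exp(-r*dt) * [p*14.284225 + (1-p)*4.131502] = 9.125418; exercise = 7.384456; V(1,0) = max -> 9.125418
  V(1,1) = exp(-r*dt) * [p*4.131502 + (1-p)*0.372626] = 2.226158; exercise = 0.000000; V(1,1) = max -> 2.226158
  V(0,0) = exp(-r*dt) * [p*9.125418 + (1-p)*2.226158] = 5.622084; exercise = 1.530000; V(0,0) = max -> 5.622084

Answer: Price = V(0,0) = 5.6221


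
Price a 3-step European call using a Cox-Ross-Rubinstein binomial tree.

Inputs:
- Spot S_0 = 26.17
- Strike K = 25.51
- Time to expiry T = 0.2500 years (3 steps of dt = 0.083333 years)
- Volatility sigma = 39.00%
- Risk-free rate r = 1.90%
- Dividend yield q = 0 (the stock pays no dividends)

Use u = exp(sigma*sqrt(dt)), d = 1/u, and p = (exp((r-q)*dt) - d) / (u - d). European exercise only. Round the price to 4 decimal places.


dt = T/N = 0.083333
u = exp(sigma*sqrt(dt)) = 1.119165; d = 1/u = 0.893523
p = (exp((r-q)*dt) - d) / (u - d) = 0.478906
Discount per step: exp(-r*dt) = 0.998418
Stock lattice S(k, i) with i counting down-moves:
  k=0: S(0,0) = 26.1700
  k=1: S(1,0) = 29.2886; S(1,1) = 23.3835
  k=2: S(2,0) = 32.7787; S(2,1) = 26.1700; S(2,2) = 20.8937
  k=3: S(3,0) = 36.6848; S(3,1) = 29.2886; S(3,2) = 23.3835; S(3,3) = 18.6690
Terminal payoffs V(N, i) = max(S_T - K, 0):
  V(3,0) = 11.174841; V(3,1) = 3.778561; V(3,2) = 0.000000; V(3,3) = 0.000000
Backward induction: V(k, i) = exp(-r*dt) * [p * V(k+1, i) + (1-p) * V(k+1, i+1)].
  V(2,0) = exp(-r*dt) * [p*11.174841 + (1-p)*3.778561] = 7.309105
  V(2,1) = exp(-r*dt) * [p*3.778561 + (1-p)*0.000000] = 1.806714
  V(2,2) = exp(-r*dt) * [p*0.000000 + (1-p)*0.000000] = 0.000000
  V(1,0) = exp(-r*dt) * [p*7.309105 + (1-p)*1.806714] = 4.434817
  V(1,1) = exp(-r*dt) * [p*1.806714 + (1-p)*0.000000] = 0.863878
  V(0,0) = exp(-r*dt) * [p*4.434817 + (1-p)*0.863878] = 2.569951

Answer: Price = V(0,0) = 2.5700


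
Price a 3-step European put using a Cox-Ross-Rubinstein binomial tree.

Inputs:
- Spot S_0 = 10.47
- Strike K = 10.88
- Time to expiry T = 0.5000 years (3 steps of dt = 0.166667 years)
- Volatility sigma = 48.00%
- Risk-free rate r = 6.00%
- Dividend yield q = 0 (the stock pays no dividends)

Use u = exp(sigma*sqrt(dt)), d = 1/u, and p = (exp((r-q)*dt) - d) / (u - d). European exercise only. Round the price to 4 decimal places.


dt = T/N = 0.166667
u = exp(sigma*sqrt(dt)) = 1.216477; d = 1/u = 0.822046
p = (exp((r-q)*dt) - d) / (u - d) = 0.476647
Discount per step: exp(-r*dt) = 0.990050
Stock lattice S(k, i) with i counting down-moves:
  k=0: S(0,0) = 10.4700
  k=1: S(1,0) = 12.7365; S(1,1) = 8.6068
  k=2: S(2,0) = 15.4937; S(2,1) = 10.4700; S(2,2) = 7.0752
  k=3: S(3,0) = 18.8477; S(3,1) = 12.7365; S(3,2) = 8.6068; S(3,3) = 5.8161
Terminal payoffs V(N, i) = max(K - S_T, 0):
  V(3,0) = 0.000000; V(3,1) = 0.000000; V(3,2) = 2.273181; V(3,3) = 5.063862
Backward induction: V(k, i) = exp(-r*dt) * [p * V(k+1, i) + (1-p) * V(k+1, i+1)].
  V(2,0) = exp(-r*dt) * [p*0.000000 + (1-p)*0.000000] = 0.000000
  V(2,1) = exp(-r*dt) * [p*0.000000 + (1-p)*2.273181] = 1.177840
  V(2,2) = exp(-r*dt) * [p*2.273181 + (1-p)*5.063862] = 3.696543
  V(1,0) = exp(-r*dt) * [p*0.000000 + (1-p)*1.177840] = 0.610293
  V(1,1) = exp(-r*dt) * [p*1.177840 + (1-p)*3.696543] = 2.471176
  V(0,0) = exp(-r*dt) * [p*0.610293 + (1-p)*2.471176] = 1.568429

Answer: Price = V(0,0) = 1.5684


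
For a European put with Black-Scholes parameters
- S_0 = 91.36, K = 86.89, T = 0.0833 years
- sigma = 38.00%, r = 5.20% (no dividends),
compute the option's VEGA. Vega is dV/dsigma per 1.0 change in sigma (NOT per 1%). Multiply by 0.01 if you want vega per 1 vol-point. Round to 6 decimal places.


Answer: Vega = 9.034164

Derivation:
d1 = 0.5517289303; d2 = 0.4420543206
phi(d1) = 0.3426173886; exp(-qT) = 1.0000000000; exp(-rT) = 0.9956777678
Vega = S * exp(-qT) * phi(d1) * sqrt(T) = 91.3600 * 1.0000000000 * 0.3426173886 * 0.2886173938 = 9.034164


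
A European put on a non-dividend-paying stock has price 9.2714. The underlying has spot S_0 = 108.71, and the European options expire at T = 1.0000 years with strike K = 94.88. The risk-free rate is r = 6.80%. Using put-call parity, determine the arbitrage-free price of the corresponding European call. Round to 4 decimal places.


Answer: Call price = 29.3388

Derivation:
Put-call parity: C - P = S_0 * exp(-qT) - K * exp(-rT).
S_0 * exp(-qT) = 108.7100 * 1.00000000 = 108.71000000
K * exp(-rT) = 94.8800 * 0.93426047 = 88.64263373
C = P + S*exp(-qT) - K*exp(-rT)
C = 9.2714 + 108.71000000 - 88.64263373 = 29.3388


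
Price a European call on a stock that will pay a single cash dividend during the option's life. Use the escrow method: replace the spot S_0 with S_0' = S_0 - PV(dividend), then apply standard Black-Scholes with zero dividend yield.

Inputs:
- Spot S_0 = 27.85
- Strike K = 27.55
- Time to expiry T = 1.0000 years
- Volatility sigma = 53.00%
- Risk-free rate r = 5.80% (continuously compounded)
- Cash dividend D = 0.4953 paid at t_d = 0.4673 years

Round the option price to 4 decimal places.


Answer: Price = 6.2872

Derivation:
PV(D) = D * exp(-r * t_d) = 0.4953 * 0.97326060 = 0.48205598
S_0' = S_0 - PV(D) = 27.8500 - 0.48205598 = 27.36794402
d1 = (ln(S_0'/K) + (r + sigma^2/2)*T) / (sigma*sqrt(T)) = 0.36192428
d2 = d1 - sigma*sqrt(T) = -0.16807572
exp(-rT) = 0.94364995
N(d1) = 0.64129569; N(d2) = 0.43326185
C = S_0' * N(d1) - K * exp(-rT) * N(d2) = 27.36794402 * 0.64129569 - 27.5500 * 0.94364995 * 0.43326185 = 6.2872


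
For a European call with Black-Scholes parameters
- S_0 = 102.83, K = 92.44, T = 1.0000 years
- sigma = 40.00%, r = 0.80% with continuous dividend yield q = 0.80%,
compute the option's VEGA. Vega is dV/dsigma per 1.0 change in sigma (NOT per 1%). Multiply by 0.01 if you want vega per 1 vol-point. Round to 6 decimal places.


d1 = 0.4662933846; d2 = 0.0662933846
phi(d1) = 0.3578457349; exp(-qT) = 0.9920319148; exp(-rT) = 0.9920319148
Vega = S * exp(-qT) * phi(d1) * sqrt(T) = 102.8300 * 0.9920319148 * 0.3578457349 * 1.0000000000 = 36.504073

Answer: Vega = 36.504073


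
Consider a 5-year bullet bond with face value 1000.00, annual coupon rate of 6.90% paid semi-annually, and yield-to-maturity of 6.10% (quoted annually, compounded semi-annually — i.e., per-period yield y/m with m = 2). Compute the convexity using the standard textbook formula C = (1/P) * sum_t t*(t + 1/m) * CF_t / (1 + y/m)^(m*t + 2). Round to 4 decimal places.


Coupon per period c = face * coupon_rate / m = 34.500000
Periods per year m = 2; per-period yield y/m = 0.030500
Number of cashflows N = 10
Cashflows (t years, CF_t, discount factor 1/(1+y/m)^(m*t), PV):
  t = 0.5000: CF_t = 34.500000, DF = 0.970403, PV = 33.478894
  t = 1.0000: CF_t = 34.500000, DF = 0.941681, PV = 32.488009
  t = 1.5000: CF_t = 34.500000, DF = 0.913810, PV = 31.526453
  t = 2.0000: CF_t = 34.500000, DF = 0.886764, PV = 30.593355
  t = 2.5000: CF_t = 34.500000, DF = 0.860518, PV = 29.687875
  t = 3.0000: CF_t = 34.500000, DF = 0.835049, PV = 28.809195
  t = 3.5000: CF_t = 34.500000, DF = 0.810334, PV = 27.956521
  t = 4.0000: CF_t = 34.500000, DF = 0.786350, PV = 27.129084
  t = 4.5000: CF_t = 34.500000, DF = 0.763076, PV = 26.326137
  t = 5.0000: CF_t = 1034.500000, DF = 0.740491, PV = 766.038388
Price P = sum_t PV_t = 1034.033910
Convexity numerator sum_t t*(t + 1/m) * CF_t / (1+y/m)^(m*t + 2):
  t = 0.5000: term = 15.763226
  t = 1.0000: term = 45.890033
  t = 1.5000: term = 89.063625
  t = 2.0000: term = 144.045973
  t = 2.5000: term = 209.673906
  t = 3.0000: term = 284.855379
  t = 3.5000: term = 368.565912
  t = 4.0000: term = 459.845180
  t = 4.5000: term = 557.793766
  t = 5.0000: term = 19837.513506
Convexity = (1/P) * sum = 22013.010508 / 1034.033910 = 21.288480

Answer: Convexity = 21.2885


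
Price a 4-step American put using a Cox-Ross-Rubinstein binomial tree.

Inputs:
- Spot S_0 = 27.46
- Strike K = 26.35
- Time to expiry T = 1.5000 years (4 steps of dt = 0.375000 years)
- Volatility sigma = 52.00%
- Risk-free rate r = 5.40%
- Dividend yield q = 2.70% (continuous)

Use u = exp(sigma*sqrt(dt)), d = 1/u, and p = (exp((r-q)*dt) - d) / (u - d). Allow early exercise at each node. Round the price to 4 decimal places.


dt = T/N = 0.375000
u = exp(sigma*sqrt(dt)) = 1.374972; d = 1/u = 0.727287
p = (exp((r-q)*dt) - d) / (u - d) = 0.436770
Discount per step: exp(-r*dt) = 0.979954
Stock lattice S(k, i) with i counting down-moves:
  k=0: S(0,0) = 27.4600
  k=1: S(1,0) = 37.7567; S(1,1) = 19.9713
  k=2: S(2,0) = 51.9145; S(2,1) = 27.4600; S(2,2) = 14.5249
  k=3: S(3,0) = 71.3810; S(3,1) = 37.7567; S(3,2) = 19.9713; S(3,3) = 10.5638
  k=4: S(4,0) = 98.1469; S(4,1) = 51.9145; S(4,2) = 27.4600; S(4,3) = 14.5249; S(4,4) = 7.6829
Terminal payoffs V(N, i) = max(K - S_T, 0):
  V(4,0) = 0.000000; V(4,1) = 0.000000; V(4,2) = 0.000000; V(4,3) = 11.825120; V(4,4) = 18.667110
Backward induction: V(k, i) = exp(-r*dt) * [p * V(k+1, i) + (1-p) * V(k+1, i+1)]; then take max(V_cont, immediate exercise) for American.
  V(3,0) = exp(-r*dt) * [p*0.000000 + (1-p)*0.000000] = 0.000000; exercise = 0.000000; V(3,0) = max -> 0.000000
  V(3,1) = exp(-r*dt) * [p*0.000000 + (1-p)*0.000000] = 0.000000; exercise = 0.000000; V(3,1) = max -> 0.000000
  V(3,2) = exp(-r*dt) * [p*0.000000 + (1-p)*11.825120] = 6.526754; exercise = 6.378690; V(3,2) = max -> 6.526754
  V(3,3) = exp(-r*dt) * [p*11.825120 + (1-p)*18.667110] = 15.364436; exercise = 15.786239; V(3,3) = max -> 15.786239
  V(2,0) = exp(-r*dt) * [p*0.000000 + (1-p)*0.000000] = 0.000000; exercise = 0.000000; V(2,0) = max -> 0.000000
  V(2,1) = exp(-r*dt) * [p*0.000000 + (1-p)*6.526754] = 3.602375; exercise = 0.000000; V(2,1) = max -> 3.602375
  V(2,2) = exp(-r*dt) * [p*6.526754 + (1-p)*15.786239] = 11.506594; exercise = 11.825120; V(2,2) = max -> 11.825120
  V(1,0) = exp(-r*dt) * [p*0.000000 + (1-p)*3.602375] = 1.988294; exercise = 0.000000; V(1,0) = max -> 1.988294
  V(1,1) = exp(-r*dt) * [p*3.602375 + (1-p)*11.825120] = 8.068620; exercise = 6.378690; V(1,1) = max -> 8.068620
  V(0,0) = exp(-r*dt) * [p*1.988294 + (1-p)*8.068620] = 5.304410; exercise = 0.000000; V(0,0) = max -> 5.304410

Answer: Price = V(0,0) = 5.3044


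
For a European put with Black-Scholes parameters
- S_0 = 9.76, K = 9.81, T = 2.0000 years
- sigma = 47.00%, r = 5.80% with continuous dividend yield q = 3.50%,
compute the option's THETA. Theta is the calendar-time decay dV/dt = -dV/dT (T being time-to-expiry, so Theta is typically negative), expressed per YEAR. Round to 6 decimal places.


d1 = 0.3938586680; d2 = -0.2708217064
phi(d1) = 0.3691689582; exp(-qT) = 0.9323938199; exp(-rT) = 0.8904752233
Theta = -S*exp(-qT)*phi(d1)*sigma/(2*sqrt(T)) + r*K*exp(-rT)*N(-d2) - q*S*exp(-qT)*N(-d1)
N(-d1) = 0.3468426936; N(-d2) = 0.6067359179; sqrt(T) = 1.4142135624
Term 1 = -9.7600 * 0.9323938199 * 0.3691689582 * 0.4700 / (2 * 1.4142135624) = -0.5582480881
Term 2 = 0.0580 * 9.8100 * 0.8904752233 * 0.6067359179 = 0.3074103932
Term 3 = -0.0350 * 9.7600 * 0.9323938199 * 0.3468426936 = -0.1104713849
Theta = -0.5582480881 + (0.3074103932) + (-0.1104713849) = -0.361309

Answer: Theta = -0.361309


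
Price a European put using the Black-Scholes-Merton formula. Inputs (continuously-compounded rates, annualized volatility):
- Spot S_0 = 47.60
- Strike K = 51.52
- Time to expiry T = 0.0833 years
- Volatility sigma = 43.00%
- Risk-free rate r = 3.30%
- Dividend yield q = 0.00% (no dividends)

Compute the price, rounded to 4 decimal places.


Answer: Price = 4.7869

Derivation:
d1 = (ln(S/K) + (r - q + 0.5*sigma^2) * T) / (sigma * sqrt(T)) = -0.55345933
d2 = d1 - sigma * sqrt(T) = -0.67756481
exp(-rT) = 0.99725487; exp(-qT) = 1.00000000
P = K * exp(-rT) * N(-d2) - S_0 * exp(-qT) * N(-d1)
N(-d1) = 0.71002554; N(-d2) = 0.75097617
P = 51.5200 * 0.99725487 * 0.75097617 - 47.6000 * 1.00000000 * 0.71002554 = 4.7869


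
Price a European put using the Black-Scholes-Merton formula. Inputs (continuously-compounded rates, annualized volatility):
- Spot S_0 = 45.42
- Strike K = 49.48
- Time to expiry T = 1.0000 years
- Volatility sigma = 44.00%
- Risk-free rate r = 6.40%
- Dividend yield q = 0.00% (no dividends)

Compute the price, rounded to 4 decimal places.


d1 = (ln(S/K) + (r - q + 0.5*sigma^2) * T) / (sigma * sqrt(T)) = 0.17087270
d2 = d1 - sigma * sqrt(T) = -0.26912730
exp(-rT) = 0.93800500; exp(-qT) = 1.00000000
P = K * exp(-rT) * N(-d2) - S_0 * exp(-qT) * N(-d1)
N(-d1) = 0.43216193; N(-d2) = 0.60608414
P = 49.4800 * 0.93800500 * 0.60608414 - 45.4200 * 1.00000000 * 0.43216193 = 8.5011

Answer: Price = 8.5011


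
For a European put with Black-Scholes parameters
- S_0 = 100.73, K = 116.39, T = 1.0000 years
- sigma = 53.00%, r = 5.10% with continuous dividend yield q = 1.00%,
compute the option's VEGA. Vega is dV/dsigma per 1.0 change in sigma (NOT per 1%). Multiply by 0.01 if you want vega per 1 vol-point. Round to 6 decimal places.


Answer: Vega = 39.689049

Derivation:
d1 = 0.0697114132; d2 = -0.4602885868
phi(d1) = 0.3979740910; exp(-qT) = 0.9900498337; exp(-rT) = 0.9502786705
Vega = S * exp(-qT) * phi(d1) * sqrt(T) = 100.7300 * 0.9900498337 * 0.3979740910 * 1.0000000000 = 39.689049


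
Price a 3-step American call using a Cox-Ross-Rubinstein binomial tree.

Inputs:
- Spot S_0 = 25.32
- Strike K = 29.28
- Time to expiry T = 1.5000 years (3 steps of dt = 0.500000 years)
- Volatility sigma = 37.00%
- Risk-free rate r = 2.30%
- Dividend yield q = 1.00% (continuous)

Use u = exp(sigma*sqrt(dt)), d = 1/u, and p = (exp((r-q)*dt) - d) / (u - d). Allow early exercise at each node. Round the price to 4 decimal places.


Answer: Price = V(0,0) = 3.4248

Derivation:
dt = T/N = 0.500000
u = exp(sigma*sqrt(dt)) = 1.299045; d = 1/u = 0.769796
p = (exp((r-q)*dt) - d) / (u - d) = 0.447285
Discount per step: exp(-r*dt) = 0.988566
Stock lattice S(k, i) with i counting down-moves:
  k=0: S(0,0) = 25.3200
  k=1: S(1,0) = 32.8918; S(1,1) = 19.4912
  k=2: S(2,0) = 42.7280; S(2,1) = 25.3200; S(2,2) = 15.0043
  k=3: S(3,0) = 55.5056; S(3,1) = 32.8918; S(3,2) = 19.4912; S(3,3) = 11.5502
Terminal payoffs V(N, i) = max(S_T - K, 0):
  V(3,0) = 26.225556; V(3,1) = 3.611824; V(3,2) = 0.000000; V(3,3) = 0.000000
Backward induction: V(k, i) = exp(-r*dt) * [p * V(k+1, i) + (1-p) * V(k+1, i+1)]; then take max(V_cont, immediate exercise) for American.
  V(2,0) = exp(-r*dt) * [p*26.225556 + (1-p)*3.611824] = 13.569649; exercise = 13.447965; V(2,0) = max -> 13.569649
  V(2,1) = exp(-r*dt) * [p*3.611824 + (1-p)*0.000000] = 1.597042; exercise = 0.000000; V(2,1) = max -> 1.597042
  V(2,2) = exp(-r*dt) * [p*0.000000 + (1-p)*0.000000] = 0.000000; exercise = 0.000000; V(2,2) = max -> 0.000000
  V(1,0) = exp(-r*dt) * [p*13.569649 + (1-p)*1.597042] = 6.872714; exercise = 3.611824; V(1,0) = max -> 6.872714
  V(1,1) = exp(-r*dt) * [p*1.597042 + (1-p)*0.000000] = 0.706165; exercise = 0.000000; V(1,1) = max -> 0.706165
  V(0,0) = exp(-r*dt) * [p*6.872714 + (1-p)*0.706165] = 3.424756; exercise = 0.000000; V(0,0) = max -> 3.424756
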